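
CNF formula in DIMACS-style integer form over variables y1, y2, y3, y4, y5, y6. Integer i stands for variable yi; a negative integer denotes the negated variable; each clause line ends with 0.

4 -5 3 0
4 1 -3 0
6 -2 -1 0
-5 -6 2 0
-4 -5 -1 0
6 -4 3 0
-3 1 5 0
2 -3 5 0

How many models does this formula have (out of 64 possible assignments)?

19

Case analysis on y3 and y5:
  y3=1, y5=1: 5 of the 16 assignments to (y1,y2,y4,y6) work.
  y3=1, y5=0: remaining (y1,y2,y4,y6) ∈ {(1,1,0,1); (1,1,1,1)} — 2.
  y3=0, y5=1: remaining (y1,y2,y4,y6) ∈ {(0,1,1,1)} — 1.
  y3=0, y5=0: 11 of the 16 assignments to (y1,y2,y4,y6) work.
Total: 5 + 2 + 1 + 11 = 19.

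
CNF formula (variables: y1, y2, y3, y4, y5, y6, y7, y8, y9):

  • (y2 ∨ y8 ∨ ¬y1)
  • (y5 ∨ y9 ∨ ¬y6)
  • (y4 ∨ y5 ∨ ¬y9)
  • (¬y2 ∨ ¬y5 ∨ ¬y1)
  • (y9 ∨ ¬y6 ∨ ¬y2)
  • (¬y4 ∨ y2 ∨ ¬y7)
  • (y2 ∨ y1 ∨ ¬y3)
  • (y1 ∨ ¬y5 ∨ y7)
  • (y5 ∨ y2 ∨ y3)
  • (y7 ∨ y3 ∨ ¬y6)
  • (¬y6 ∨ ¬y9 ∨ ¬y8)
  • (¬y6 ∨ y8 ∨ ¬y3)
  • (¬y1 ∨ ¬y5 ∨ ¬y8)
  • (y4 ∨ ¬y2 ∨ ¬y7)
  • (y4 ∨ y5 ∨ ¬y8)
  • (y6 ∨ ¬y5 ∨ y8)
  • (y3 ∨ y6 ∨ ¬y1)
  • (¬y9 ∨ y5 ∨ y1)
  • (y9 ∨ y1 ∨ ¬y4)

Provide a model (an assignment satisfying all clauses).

y1 = F, y2 = F, y3 = F, y4 = F, y5 = T, y6 = F, y7 = T, y8 = T, y9 = F

Branch on y1: take y1 = False.
Branch on y2: take y2 = False.
  then y3 is forced to False.
  then y5 is forced to True.
  then y7 is forced to True.
  then y4 is forced to False.
For the remaining variables, y6 = False, y8 = True, y9 = False works.
Check each clause:
  1. (y2 ∨ y8 ∨ ¬y1) — y8 is true.
  2. (¬y6 ∨ y5 ∨ y9) — ¬y6 is true.
  3. (y5 ∨ y4 ∨ ¬y9) — y5 is true.
  4. (¬y2 ∨ ¬y1 ∨ ¬y5) — ¬y1 is true.
  5. (¬y2 ∨ ¬y6 ∨ y9) — ¬y6 is true.
  6. (¬y7 ∨ y2 ∨ ¬y4) — ¬y4 is true.
  7. (y1 ∨ y2 ∨ ¬y3) — ¬y3 is true.
  8. (y1 ∨ y7 ∨ ¬y5) — y7 is true.
  9. (y3 ∨ y5 ∨ y2) — y5 is true.
  10. (¬y6 ∨ y7 ∨ y3) — ¬y6 is true.
  11. (¬y8 ∨ ¬y6 ∨ ¬y9) — ¬y6 is true.
  12. (¬y3 ∨ y8 ∨ ¬y6) — y8 is true.
  13. (¬y8 ∨ ¬y5 ∨ ¬y1) — ¬y1 is true.
  14. (y4 ∨ ¬y7 ∨ ¬y2) — ¬y2 is true.
  15. (y4 ∨ y5 ∨ ¬y8) — y5 is true.
  16. (y6 ∨ y8 ∨ ¬y5) — y8 is true.
  17. (¬y1 ∨ y3 ∨ y6) — ¬y1 is true.
  18. (y5 ∨ y1 ∨ ¬y9) — y5 is true.
  19. (y1 ∨ y9 ∨ ¬y4) — ¬y4 is true.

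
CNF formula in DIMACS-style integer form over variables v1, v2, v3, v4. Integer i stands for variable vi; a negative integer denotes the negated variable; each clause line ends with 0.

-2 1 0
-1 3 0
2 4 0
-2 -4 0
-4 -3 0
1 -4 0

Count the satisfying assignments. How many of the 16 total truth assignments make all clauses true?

The models are:
  v1=T v2=T v3=T v4=F
That's 1 in total.

1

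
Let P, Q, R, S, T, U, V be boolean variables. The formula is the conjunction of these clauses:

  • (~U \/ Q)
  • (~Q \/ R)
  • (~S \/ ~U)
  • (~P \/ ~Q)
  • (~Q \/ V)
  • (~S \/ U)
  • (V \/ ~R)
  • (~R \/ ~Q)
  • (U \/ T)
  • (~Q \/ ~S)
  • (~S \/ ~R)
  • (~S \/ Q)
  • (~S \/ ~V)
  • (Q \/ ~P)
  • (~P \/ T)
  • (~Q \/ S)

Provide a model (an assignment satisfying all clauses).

P=False, Q=False, R=True, S=False, T=True, U=False, V=True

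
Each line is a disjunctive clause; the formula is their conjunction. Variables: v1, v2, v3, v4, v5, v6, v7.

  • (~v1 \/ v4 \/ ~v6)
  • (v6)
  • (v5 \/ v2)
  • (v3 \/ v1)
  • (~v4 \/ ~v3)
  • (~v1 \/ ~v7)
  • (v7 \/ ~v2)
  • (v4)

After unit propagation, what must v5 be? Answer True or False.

True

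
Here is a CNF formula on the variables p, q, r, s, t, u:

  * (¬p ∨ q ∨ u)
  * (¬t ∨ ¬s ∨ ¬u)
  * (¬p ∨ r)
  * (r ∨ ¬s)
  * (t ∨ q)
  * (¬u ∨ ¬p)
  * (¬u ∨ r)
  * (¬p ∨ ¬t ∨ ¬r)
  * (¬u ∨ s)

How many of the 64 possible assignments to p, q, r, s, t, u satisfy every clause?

Split on u, then p.
  u=T, p=T: a clause becomes empty — 0.
  u=T, p=F: remaining (q,r,s,t) ∈ {(T,T,T,F)} — 1.
  u=F, p=T: remaining (q,r,s,t) ∈ {(T,T,F,F); (T,T,T,F)} — 2.
  u=F, p=F: 9 of the 16 assignments to (q,r,s,t) work.
Total: 0 + 1 + 2 + 9 = 12.

12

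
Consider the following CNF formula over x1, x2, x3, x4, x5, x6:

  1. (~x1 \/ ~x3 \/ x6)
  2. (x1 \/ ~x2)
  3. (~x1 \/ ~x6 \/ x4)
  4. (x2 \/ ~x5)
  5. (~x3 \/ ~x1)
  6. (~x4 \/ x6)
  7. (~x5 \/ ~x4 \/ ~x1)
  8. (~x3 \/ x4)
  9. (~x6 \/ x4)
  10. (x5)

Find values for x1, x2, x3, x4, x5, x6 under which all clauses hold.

x1=1, x2=1, x3=0, x4=0, x5=1, x6=0

Check each clause:
  1. (~x1 \/ x6 \/ ~x3) — ~x3 is true.
  2. (x1 \/ ~x2) — x1 is true.
  3. (~x6 \/ x4 \/ ~x1) — ~x6 is true.
  4. (x2 \/ ~x5) — x2 is true.
  5. (~x3 \/ ~x1) — ~x3 is true.
  6. (~x4 \/ x6) — ~x4 is true.
  7. (~x1 \/ ~x5 \/ ~x4) — ~x4 is true.
  8. (~x3 \/ x4) — ~x3 is true.
  9. (x4 \/ ~x6) — ~x6 is true.
  10. (x5) — x5 is true.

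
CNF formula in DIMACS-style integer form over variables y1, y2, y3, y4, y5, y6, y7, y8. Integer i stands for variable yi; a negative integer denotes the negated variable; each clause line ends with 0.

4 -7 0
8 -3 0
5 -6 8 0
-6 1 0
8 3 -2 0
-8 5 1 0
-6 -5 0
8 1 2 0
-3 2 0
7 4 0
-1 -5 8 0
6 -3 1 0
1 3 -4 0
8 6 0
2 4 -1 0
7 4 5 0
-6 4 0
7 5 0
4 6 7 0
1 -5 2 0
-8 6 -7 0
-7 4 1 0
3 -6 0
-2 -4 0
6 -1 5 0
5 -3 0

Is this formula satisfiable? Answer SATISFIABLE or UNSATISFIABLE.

Try y1 = True.
Try y2 = False.
  then y3 is forced to False.
  then y4 is forced to True.
  then y6 is forced to False.
  then y8 is forced to True.
  then y7 is forced to False.
  then y5 is forced to True.
So y1=T, y2=F, y3=F, y4=T, y5=T, y6=F, y7=F, y8=T is a satisfying assignment.

SATISFIABLE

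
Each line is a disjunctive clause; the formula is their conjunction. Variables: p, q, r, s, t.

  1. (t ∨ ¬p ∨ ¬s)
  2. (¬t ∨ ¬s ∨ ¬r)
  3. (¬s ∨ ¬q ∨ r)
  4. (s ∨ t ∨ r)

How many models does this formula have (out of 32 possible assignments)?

17

Split on s, then r.
  s=T, r=T: remaining (p,q,t) ∈ {(F,F,F); (F,T,F)} — 2.
  s=T, r=F: remaining (p,q,t) ∈ {(F,F,F); (F,F,T); (T,F,T)} — 3.
  s=F, r=T: p, q, t free → 2^3 = 8.
  s=F, r=F: remaining (p,q,t) ∈ {(F,F,T); (F,T,T); (T,F,T); (T,T,T)} — 4.
Total: 2 + 3 + 8 + 4 = 17.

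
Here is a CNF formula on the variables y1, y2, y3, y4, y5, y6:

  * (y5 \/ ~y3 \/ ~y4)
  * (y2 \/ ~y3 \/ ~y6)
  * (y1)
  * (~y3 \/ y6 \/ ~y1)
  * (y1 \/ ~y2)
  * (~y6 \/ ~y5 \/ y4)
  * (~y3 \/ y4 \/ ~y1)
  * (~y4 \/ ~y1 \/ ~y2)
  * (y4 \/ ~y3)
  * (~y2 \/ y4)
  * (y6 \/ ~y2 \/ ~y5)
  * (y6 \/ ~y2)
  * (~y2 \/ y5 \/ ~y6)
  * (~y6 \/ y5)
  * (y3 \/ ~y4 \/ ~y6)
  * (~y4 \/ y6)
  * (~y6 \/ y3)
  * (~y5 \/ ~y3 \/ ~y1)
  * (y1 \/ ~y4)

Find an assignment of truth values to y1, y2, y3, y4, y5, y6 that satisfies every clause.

y1=True, y2=False, y3=False, y4=False, y5=False, y6=False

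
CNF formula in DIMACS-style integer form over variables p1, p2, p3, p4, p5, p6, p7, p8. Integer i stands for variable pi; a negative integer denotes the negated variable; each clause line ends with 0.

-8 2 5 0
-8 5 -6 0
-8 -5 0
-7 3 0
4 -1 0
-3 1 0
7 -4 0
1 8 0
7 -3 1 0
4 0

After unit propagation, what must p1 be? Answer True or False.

True

(p4) is a unit clause: p4 = True.
(p7 \/ ~p4) with p4 = True leaves only p7, so p7 = True.
In (~p7 \/ p3), ~p7 is now false; p3 must hold, so p3 = True.
In (p1 \/ ~p3), ~p3 is now false; p1 must hold, so p1 = True.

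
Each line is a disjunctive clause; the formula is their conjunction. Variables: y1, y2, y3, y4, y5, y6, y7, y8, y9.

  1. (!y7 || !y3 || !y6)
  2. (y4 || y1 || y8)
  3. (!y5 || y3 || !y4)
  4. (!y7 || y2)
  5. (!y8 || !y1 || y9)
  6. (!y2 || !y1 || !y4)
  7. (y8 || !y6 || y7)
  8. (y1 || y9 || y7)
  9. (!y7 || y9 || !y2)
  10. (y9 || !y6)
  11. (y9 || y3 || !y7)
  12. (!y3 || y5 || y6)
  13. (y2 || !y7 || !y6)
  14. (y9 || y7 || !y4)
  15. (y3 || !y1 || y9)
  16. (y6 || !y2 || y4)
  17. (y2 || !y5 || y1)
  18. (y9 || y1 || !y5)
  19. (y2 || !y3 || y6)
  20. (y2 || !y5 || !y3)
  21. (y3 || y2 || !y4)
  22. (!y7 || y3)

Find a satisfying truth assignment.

y1=F  y2=T  y3=T  y4=T  y5=T  y6=F  y7=F  y8=T  y9=T

Pure literal: y9 appears only positively; assign y9 = True.
Branch on y1: take y1 = False.
For the remaining variables, y2 = True, y3 = True, y4 = True, y5 = True, y6 = False, y7 = False, y8 = True works.
Every clause has at least one true literal under this assignment.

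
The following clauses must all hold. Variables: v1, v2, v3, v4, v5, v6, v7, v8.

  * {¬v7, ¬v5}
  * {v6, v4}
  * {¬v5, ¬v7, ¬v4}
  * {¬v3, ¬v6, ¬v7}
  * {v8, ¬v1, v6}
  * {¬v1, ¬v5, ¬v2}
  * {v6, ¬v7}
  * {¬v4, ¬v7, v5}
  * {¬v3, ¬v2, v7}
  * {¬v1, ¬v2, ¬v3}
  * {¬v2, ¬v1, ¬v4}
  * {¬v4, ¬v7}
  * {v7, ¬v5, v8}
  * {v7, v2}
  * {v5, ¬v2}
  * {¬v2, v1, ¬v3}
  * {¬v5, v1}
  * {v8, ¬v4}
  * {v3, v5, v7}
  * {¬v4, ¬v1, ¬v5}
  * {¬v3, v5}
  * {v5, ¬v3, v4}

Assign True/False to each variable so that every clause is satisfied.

v1=False, v2=False, v3=False, v4=False, v5=False, v6=True, v7=True, v8=True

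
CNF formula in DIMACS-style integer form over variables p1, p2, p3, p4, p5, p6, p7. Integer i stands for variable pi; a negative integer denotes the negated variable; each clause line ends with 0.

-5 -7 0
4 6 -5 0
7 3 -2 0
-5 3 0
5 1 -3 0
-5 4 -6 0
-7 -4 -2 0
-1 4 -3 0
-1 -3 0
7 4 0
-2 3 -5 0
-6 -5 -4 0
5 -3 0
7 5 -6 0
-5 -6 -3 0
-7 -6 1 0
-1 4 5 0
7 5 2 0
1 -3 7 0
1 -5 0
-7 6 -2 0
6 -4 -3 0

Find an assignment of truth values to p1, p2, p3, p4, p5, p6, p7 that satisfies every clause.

p1 = T, p2 = F, p3 = F, p4 = T, p5 = F, p6 = F, p7 = T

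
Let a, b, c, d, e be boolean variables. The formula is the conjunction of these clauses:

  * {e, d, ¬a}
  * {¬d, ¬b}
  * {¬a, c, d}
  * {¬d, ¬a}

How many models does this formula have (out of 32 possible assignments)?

Split on d, then a.
  d=1, a=1: a clause becomes empty — 0.
  d=1, a=0: remaining (b,c,e) ∈ {(0,0,0); (0,0,1); (0,1,0); (0,1,1)} — 4.
  d=0, a=1: remaining (b,c,e) ∈ {(0,1,1); (1,1,1)} — 2.
  d=0, a=0: b, c, e free → 2^3 = 8.
Total: 0 + 4 + 2 + 8 = 14.

14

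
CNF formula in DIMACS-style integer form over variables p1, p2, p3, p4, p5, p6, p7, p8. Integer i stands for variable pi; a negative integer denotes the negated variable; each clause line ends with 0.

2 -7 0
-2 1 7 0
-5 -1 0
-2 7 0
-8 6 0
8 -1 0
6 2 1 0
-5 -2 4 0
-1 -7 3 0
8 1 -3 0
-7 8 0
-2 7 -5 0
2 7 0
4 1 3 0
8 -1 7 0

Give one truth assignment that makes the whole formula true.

p4 occurs only positively in the remaining clauses — set p4 = True.
Pure literal: p5 appears only negated; assign p5 = False.
Branch on p1: take p1 = False.
Try p2 = True.
  then p7 is forced to True.
  then p8 is forced to True.
  then p6 is forced to True.
p3 is now unconstrained; take p3 = False.
Every clause has at least one true literal under this assignment.

p1 = False, p2 = True, p3 = False, p4 = True, p5 = False, p6 = True, p7 = True, p8 = True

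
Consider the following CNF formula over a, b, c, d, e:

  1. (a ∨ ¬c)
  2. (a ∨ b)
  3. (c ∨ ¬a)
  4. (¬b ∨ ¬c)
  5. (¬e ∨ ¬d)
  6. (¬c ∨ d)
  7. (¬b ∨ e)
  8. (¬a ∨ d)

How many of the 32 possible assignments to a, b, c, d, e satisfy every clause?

2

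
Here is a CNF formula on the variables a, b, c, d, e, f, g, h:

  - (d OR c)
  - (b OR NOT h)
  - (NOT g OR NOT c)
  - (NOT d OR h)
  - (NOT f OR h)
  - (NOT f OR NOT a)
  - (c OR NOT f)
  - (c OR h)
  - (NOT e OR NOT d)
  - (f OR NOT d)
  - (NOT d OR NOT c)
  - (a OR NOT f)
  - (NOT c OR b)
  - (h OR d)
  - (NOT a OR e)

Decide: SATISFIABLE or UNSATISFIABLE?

SATISFIABLE

b occurs only positively in the remaining clauses — set b = True.
g occurs only negated in the remaining clauses — set g = False.
Set a = False and propagate.
  then f is forced to False.
  then d is forced to False.
  then c is forced to True.
  then h is forced to True.
e is now unconstrained; take e = True.
Every clause has at least one true literal under this assignment.
So a = False, b = True, c = True, d = False, e = True, f = False, g = False, h = True is a satisfying assignment.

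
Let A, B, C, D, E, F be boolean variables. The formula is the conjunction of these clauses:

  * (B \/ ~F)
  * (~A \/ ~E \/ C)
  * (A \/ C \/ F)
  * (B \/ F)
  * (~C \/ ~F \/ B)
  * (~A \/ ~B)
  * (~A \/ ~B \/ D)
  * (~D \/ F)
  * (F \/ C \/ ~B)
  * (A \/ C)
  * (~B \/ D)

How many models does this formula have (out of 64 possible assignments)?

2

Satisfying assignments:
  A=F B=T C=T D=T E=F F=T
  A=F B=T C=T D=T E=T F=T
Count: 2.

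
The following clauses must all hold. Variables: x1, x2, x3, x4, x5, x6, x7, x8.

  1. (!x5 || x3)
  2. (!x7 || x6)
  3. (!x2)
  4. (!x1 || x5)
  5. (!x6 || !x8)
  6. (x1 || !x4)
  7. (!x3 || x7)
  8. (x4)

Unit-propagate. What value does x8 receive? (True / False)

(!x2) stands alone — x2 = False.
(x4) is a unit clause: x4 = True.
(!x4 || x1): since x4 = True, the clause reduces to (x1). x1 = True.
From (x5 || !x1) and x1 = True: x5 = True.
(x3 || !x5): since x5 = True, the clause reduces to (x3). x3 = True.
(!x3 || x7): since x3 = True, the clause reduces to (x7). x7 = True.
(x6 || !x7): since x7 = True, the clause reduces to (x6). x6 = True.
From (!x6 || !x8) and x6 = True: x8 = False.

False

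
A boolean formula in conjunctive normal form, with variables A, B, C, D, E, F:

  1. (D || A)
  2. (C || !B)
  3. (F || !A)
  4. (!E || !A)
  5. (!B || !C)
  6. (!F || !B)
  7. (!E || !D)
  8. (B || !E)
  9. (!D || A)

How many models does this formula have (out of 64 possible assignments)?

4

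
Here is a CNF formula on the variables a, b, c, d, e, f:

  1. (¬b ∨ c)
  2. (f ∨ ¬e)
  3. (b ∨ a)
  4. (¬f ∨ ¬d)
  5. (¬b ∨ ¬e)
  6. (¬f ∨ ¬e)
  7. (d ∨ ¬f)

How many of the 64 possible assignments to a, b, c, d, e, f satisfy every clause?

8

Case analysis on f and b:
  f=T, b=T: a clause becomes empty — 0.
  f=T, b=F: a clause becomes empty — 0.
  f=F, b=T: remaining (a,c,d,e) ∈ {(F,T,F,F); (F,T,T,F); (T,T,F,F); (T,T,T,F)} — 4.
  f=F, b=F: remaining (a,c,d,e) ∈ {(T,F,F,F); (T,F,T,F); (T,T,F,F); (T,T,T,F)} — 4.
Total: 0 + 0 + 4 + 4 = 8.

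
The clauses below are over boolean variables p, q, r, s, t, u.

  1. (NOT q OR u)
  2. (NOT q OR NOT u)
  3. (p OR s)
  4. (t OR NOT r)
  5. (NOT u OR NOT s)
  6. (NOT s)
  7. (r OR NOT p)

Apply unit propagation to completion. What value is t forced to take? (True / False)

True

Unit clause (NOT s) sets s = False.
(s OR p) with s = False leaves only p, so p = True.
(r OR NOT p) with p = True leaves only r, so r = True.
(NOT r OR t) with r = True leaves only t, so t = True.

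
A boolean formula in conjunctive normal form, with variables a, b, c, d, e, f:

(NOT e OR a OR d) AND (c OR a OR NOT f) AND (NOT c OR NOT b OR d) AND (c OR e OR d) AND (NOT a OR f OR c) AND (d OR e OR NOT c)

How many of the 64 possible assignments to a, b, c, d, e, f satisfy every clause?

28

Case analysis on c and d:
  c=1, d=1: a, b, e, f free → 2^4 = 16.
  c=1, d=0: remaining (a,b,e,f) ∈ {(1,0,1,0); (1,0,1,1)} — 2.
  c=0, d=1: b, e free; 2 ways for (a,f) × 2^2 = 8.
  c=0, d=0: remaining (a,b,e,f) ∈ {(1,0,1,1); (1,1,1,1)} — 2.
Total: 16 + 2 + 8 + 2 = 28.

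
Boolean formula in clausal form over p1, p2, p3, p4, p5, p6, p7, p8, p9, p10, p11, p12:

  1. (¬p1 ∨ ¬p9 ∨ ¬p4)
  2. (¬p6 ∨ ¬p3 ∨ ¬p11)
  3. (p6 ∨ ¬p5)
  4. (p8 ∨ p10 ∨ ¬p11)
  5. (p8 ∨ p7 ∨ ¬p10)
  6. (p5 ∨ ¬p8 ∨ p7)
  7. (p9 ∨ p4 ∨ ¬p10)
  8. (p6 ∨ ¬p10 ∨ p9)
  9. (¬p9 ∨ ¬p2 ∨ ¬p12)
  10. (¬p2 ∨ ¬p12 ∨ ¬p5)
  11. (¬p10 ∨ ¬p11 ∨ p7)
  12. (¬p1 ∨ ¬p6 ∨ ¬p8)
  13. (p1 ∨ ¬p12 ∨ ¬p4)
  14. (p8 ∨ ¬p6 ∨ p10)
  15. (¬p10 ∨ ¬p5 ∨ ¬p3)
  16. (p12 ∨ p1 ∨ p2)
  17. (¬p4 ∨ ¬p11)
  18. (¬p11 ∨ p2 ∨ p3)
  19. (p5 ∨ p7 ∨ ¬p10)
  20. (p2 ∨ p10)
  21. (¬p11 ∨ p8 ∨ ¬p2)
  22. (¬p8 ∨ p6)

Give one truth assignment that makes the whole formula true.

p1=F, p2=T, p3=T, p4=F, p5=T, p6=T, p7=T, p8=T, p9=F, p10=F, p11=F, p12=F

Pure literal: p7 appears only positively; assign p7 = True.
Pure literal: p11 appears only negated; assign p11 = False.
Set p1 = False and propagate.
For the remaining variables, p2 = True, p3 = True, p4 = False, p5 = True, p6 = True, p8 = True, p9 = False, p10 = False, p12 = False works.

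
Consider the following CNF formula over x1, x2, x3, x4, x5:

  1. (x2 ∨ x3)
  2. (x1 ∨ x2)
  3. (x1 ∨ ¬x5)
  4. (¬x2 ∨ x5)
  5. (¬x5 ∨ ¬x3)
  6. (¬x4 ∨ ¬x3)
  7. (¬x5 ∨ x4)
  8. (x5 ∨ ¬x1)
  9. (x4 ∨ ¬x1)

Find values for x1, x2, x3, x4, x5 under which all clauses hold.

x1 = 1, x2 = 1, x3 = 0, x4 = 1, x5 = 1

Branch on x1: take x1 = True.
  then x5 is forced to True.
  then x3 is forced to False.
  then x2 is forced to True.
  then x4 is forced to True.
Every clause has at least one true literal under this assignment.
Check each clause:
  1. (x3 ∨ x2) — x2 is true.
  2. (x1 ∨ x2) — x1 is true.
  3. (¬x5 ∨ x1) — x1 is true.
  4. (x5 ∨ ¬x2) — x5 is true.
  5. (¬x3 ∨ ¬x5) — ¬x3 is true.
  6. (¬x4 ∨ ¬x3) — ¬x3 is true.
  7. (¬x5 ∨ x4) — x4 is true.
  8. (¬x1 ∨ x5) — x5 is true.
  9. (x4 ∨ ¬x1) — x4 is true.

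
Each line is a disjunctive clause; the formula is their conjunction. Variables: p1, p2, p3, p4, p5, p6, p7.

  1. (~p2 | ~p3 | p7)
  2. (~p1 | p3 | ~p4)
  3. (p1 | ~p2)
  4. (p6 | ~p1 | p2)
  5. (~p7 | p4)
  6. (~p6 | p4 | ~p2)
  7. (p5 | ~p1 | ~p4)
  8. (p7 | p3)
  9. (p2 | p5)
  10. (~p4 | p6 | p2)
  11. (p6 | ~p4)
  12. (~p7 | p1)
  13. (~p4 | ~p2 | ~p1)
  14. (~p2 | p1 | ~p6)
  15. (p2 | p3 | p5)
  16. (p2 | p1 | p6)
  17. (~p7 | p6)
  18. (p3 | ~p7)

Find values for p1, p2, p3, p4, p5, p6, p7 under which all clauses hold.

p1=True  p2=False  p3=True  p4=False  p5=True  p6=True  p7=False

Check each clause:
  1. (~p2 | ~p3 | p7) — ~p2 is true.
  2. (~p1 | ~p4 | p3) — p3 is true.
  3. (~p2 | p1) — p1 is true.
  4. (p6 | ~p1 | p2) — p6 is true.
  5. (~p7 | p4) — ~p7 is true.
  6. (~p6 | p4 | ~p2) — ~p2 is true.
  7. (~p4 | p5 | ~p1) — ~p4 is true.
  8. (p3 | p7) — p3 is true.
  9. (p5 | p2) — p5 is true.
  10. (p6 | ~p4 | p2) — ~p4 is true.
  11. (~p4 | p6) — ~p4 is true.
  12. (p1 | ~p7) — ~p7 is true.
  13. (~p2 | ~p4 | ~p1) — ~p4 is true.
  14. (p1 | ~p2 | ~p6) — p1 is true.
  15. (p2 | p5 | p3) — p3 is true.
  16. (p6 | p1 | p2) — p1 is true.
  17. (~p7 | p6) — ~p7 is true.
  18. (p3 | ~p7) — ~p7 is true.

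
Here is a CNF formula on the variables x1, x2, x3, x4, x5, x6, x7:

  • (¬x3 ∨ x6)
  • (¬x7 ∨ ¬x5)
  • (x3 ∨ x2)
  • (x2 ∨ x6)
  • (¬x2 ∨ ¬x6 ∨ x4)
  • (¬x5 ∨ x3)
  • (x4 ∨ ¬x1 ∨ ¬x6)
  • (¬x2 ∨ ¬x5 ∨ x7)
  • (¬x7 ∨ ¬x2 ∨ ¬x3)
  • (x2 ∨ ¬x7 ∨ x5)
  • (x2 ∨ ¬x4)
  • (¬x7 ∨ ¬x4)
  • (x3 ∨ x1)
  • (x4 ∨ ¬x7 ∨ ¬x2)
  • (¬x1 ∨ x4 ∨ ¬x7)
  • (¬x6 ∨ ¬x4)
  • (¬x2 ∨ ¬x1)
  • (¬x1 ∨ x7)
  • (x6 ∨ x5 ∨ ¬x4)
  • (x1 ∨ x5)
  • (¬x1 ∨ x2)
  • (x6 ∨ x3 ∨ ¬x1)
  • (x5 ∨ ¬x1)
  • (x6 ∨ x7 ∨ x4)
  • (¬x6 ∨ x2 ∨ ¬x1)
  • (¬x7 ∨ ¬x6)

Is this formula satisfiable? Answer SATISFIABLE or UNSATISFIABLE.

SATISFIABLE

Set x1 = False and propagate.
  then x3 is forced to True.
  then x6 is forced to True.
  then x4 is forced to False.
  then x2 is forced to False.
  then x5 is forced to True.
  then x7 is forced to False.
So x1 = 0, x2 = 0, x3 = 1, x4 = 0, x5 = 1, x6 = 1, x7 = 0 is a satisfying assignment.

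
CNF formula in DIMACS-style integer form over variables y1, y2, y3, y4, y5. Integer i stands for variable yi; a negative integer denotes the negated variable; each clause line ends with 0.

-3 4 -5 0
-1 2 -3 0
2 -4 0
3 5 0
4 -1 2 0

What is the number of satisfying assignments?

12

Case analysis on y2 and y3:
  y2=T, y3=T: y1 free; 3 ways for (y4,y5) × 2^1 = 6.
  y2=T, y3=F: remaining (y1,y4,y5) ∈ {(F,F,T); (F,T,T); (T,F,T); (T,T,T)} — 4.
  y2=F, y3=T: remaining (y1,y4,y5) ∈ {(F,F,F)} — 1.
  y2=F, y3=F: remaining (y1,y4,y5) ∈ {(F,F,T)} — 1.
Total: 6 + 4 + 1 + 1 = 12.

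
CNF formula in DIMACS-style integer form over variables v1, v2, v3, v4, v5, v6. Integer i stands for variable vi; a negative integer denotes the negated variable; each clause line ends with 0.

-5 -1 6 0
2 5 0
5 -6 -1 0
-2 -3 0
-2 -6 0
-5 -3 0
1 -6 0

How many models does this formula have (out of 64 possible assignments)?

Case analysis on v5 and v6:
  v5=T, v6=T: remaining (v1,v2,v3,v4) ∈ {(T,F,F,F); (T,F,F,T)} — 2.
  v5=T, v6=F: remaining (v1,v2,v3,v4) ∈ {(F,F,F,F); (F,F,F,T); (F,T,F,F); (F,T,F,T)} — 4.
  v5=F, v6=T: a clause becomes empty — 0.
  v5=F, v6=F: remaining (v1,v2,v3,v4) ∈ {(F,T,F,F); (F,T,F,T); (T,T,F,F); (T,T,F,T)} — 4.
Total: 2 + 4 + 0 + 4 = 10.

10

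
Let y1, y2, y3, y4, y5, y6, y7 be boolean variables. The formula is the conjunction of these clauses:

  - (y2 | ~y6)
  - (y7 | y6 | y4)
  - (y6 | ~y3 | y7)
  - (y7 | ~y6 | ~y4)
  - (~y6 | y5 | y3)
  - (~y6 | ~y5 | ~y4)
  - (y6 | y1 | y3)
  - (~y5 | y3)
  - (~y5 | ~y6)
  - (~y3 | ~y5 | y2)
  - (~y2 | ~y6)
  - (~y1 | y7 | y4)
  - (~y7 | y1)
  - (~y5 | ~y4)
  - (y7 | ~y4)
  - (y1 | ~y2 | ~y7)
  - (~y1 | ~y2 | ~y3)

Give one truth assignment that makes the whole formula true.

y1 = 1, y2 = 0, y3 = 1, y4 = 0, y5 = 0, y6 = 0, y7 = 1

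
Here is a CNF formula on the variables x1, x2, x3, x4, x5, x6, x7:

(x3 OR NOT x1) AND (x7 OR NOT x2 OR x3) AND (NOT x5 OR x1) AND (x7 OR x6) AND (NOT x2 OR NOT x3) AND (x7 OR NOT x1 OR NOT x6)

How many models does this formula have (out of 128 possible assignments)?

24

Case analysis on x1 and x3:
  x1=T, x3=T: forces x2=F; x7=T; x4, x5, x6 free → 2^3 = 8.
  x1=T, x3=F: a clause becomes empty — 0.
  x1=F, x3=T: x4 free; 3 ways for (x2,x5,x6,x7) × 2^1 = 6.
  x1=F, x3=F: x4 free; 5 ways for (x2,x5,x6,x7) × 2^1 = 10.
Total: 8 + 0 + 6 + 10 = 24.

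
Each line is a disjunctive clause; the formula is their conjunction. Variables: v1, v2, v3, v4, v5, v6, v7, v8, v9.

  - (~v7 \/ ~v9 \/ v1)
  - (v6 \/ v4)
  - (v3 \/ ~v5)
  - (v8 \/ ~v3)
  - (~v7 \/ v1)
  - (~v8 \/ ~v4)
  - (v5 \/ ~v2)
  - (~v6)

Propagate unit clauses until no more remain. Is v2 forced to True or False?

(~v6) stands alone — v6 = False.
In (v6 \/ v4), v6 is now false; v4 must hold, so v4 = True.
In (~v4 \/ ~v8), ~v4 is now false; ~v8 must hold, so v8 = False.
(~v3 \/ v8): since v8 = False, the clause reduces to (~v3). v3 = False.
In (~v5 \/ v3), v3 is now false; ~v5 must hold, so v5 = False.
From (v5 \/ ~v2) and v5 = False: v2 = False.

False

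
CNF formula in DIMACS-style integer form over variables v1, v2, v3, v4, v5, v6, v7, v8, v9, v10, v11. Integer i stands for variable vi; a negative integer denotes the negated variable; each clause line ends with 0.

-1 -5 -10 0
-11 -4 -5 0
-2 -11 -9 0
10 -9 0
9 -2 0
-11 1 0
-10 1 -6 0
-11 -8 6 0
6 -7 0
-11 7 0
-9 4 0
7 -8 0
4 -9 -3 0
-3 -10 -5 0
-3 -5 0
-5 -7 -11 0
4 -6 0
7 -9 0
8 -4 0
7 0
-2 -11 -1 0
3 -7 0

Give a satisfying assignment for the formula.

The clause (v7) is unit: v7 must be True.
Unit propagation: (v6) forces v6 = True.
Unit propagation: (v4) forces v4 = True.
The clause (v8) is unit: v8 must be True.
(v3) is a unit clause, so v3 = True.
The clause (~v5) is unit: v5 must be False.
v2 occurs only negated in the remaining clauses — set v2 = False.
Pure literal: v11 appears only negated; assign v11 = False.
Set v1 = True and propagate.
Set v9 = False and propagate.
v10 is now unconstrained; take v10 = False.
Every clause has at least one true literal under this assignment.

v1 = T, v2 = F, v3 = T, v4 = T, v5 = F, v6 = T, v7 = T, v8 = T, v9 = F, v10 = F, v11 = F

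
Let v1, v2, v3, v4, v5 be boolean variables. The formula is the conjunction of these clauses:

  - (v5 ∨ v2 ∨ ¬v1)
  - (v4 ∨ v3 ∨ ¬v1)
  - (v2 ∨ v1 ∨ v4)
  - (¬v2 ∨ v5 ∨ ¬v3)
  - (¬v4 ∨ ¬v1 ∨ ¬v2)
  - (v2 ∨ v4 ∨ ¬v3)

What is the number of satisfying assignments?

Split on v2, then v1.
  v2=1, v1=1: remaining (v3,v4,v5) ∈ {(1,0,1)} — 1.
  v2=1, v1=0: v4 free; 3 ways for (v3,v5) × 2^1 = 6.
  v2=0, v1=1: remaining (v3,v4,v5) ∈ {(0,1,1); (1,1,1)} — 2.
  v2=0, v1=0: remaining (v3,v4,v5) ∈ {(0,1,0); (0,1,1); (1,1,0); (1,1,1)} — 4.
Total: 1 + 6 + 2 + 4 = 13.

13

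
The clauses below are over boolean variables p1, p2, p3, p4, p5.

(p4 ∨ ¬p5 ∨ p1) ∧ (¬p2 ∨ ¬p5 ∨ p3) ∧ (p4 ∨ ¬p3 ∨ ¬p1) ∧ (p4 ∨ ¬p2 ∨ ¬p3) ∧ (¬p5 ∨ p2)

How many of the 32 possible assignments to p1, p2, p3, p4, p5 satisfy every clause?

Split on p2, then p3.
  p2=T, p3=T: remaining (p1,p4,p5) ∈ {(F,T,F); (F,T,T); (T,T,F); (T,T,T)} — 4.
  p2=T, p3=F: remaining (p1,p4,p5) ∈ {(F,F,F); (F,T,F); (T,F,F); (T,T,F)} — 4.
  p2=F, p3=T: remaining (p1,p4,p5) ∈ {(F,F,F); (F,T,F); (T,T,F)} — 3.
  p2=F, p3=F: remaining (p1,p4,p5) ∈ {(F,F,F); (F,T,F); (T,F,F); (T,T,F)} — 4.
Total: 4 + 4 + 3 + 4 = 15.

15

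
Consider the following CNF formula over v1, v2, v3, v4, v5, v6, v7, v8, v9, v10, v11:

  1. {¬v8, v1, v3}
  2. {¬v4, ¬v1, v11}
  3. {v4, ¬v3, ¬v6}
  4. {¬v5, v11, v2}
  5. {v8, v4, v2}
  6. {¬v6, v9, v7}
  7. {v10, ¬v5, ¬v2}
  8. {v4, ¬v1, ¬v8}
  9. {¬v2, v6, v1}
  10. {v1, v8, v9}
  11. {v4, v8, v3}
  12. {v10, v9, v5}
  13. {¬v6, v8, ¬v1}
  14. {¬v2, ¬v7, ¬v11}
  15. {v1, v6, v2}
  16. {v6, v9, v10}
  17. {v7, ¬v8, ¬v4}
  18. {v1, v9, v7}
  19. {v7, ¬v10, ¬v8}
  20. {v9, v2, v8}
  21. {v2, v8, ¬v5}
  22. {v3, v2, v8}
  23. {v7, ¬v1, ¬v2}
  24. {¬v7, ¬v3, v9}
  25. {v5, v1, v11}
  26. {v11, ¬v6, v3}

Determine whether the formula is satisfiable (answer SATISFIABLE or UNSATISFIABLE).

SATISFIABLE

Pure literal: v9 appears only positively; assign v9 = True.
Try v1 = True.
Branch on v2: take v2 = False.
The remaining clauses are satisfied by v3 = True, v4 = True, v5 = True, v6 = True, v7 = True, v8 = True, v10 = True, v11 = True.
Every clause has at least one true literal under this assignment.
So v1=True, v2=False, v3=True, v4=True, v5=True, v6=True, v7=True, v8=True, v9=True, v10=True, v11=True is a satisfying assignment.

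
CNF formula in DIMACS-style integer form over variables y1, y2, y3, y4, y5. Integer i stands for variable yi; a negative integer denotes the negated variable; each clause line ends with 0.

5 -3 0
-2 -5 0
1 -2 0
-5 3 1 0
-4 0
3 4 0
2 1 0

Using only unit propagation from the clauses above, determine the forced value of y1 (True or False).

True

(¬y4) is a unit clause: y4 = False.
(y3 ∨ y4) with y4 = False leaves only y3, so y3 = True.
From (¬y3 ∨ y5) and y3 = True: y5 = True.
In (¬y5 ∨ ¬y2), ¬y5 is now false; ¬y2 must hold, so y2 = False.
(y1 ∨ y2): since y2 = False, the clause reduces to (y1). y1 = True.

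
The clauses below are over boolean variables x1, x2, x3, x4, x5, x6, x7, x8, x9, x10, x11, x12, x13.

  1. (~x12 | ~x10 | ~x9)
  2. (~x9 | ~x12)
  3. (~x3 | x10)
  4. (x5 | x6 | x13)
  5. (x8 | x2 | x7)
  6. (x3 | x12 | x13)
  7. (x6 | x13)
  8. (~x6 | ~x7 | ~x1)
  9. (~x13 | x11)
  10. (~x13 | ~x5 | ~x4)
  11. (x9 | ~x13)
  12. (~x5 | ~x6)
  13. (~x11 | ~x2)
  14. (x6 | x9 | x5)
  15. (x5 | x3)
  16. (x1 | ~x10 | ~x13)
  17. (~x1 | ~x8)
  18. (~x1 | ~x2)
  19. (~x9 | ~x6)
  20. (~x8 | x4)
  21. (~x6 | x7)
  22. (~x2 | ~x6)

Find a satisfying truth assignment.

Try x1 = False.
Set x2 = False and propagate.
Try x3 = True.
  then x10 is forced to True.
  then x13 is forced to False.
  then x6 is forced to True.
  then x5 is forced to False.
  then x9 is forced to False.
  then x7 is forced to True.
The remaining clauses are satisfied by x4 = True, x8 = False, x11 = False, x12 = True.

x1 = F  x2 = F  x3 = T  x4 = T  x5 = F  x6 = T  x7 = T  x8 = F  x9 = F  x10 = T  x11 = F  x12 = T  x13 = F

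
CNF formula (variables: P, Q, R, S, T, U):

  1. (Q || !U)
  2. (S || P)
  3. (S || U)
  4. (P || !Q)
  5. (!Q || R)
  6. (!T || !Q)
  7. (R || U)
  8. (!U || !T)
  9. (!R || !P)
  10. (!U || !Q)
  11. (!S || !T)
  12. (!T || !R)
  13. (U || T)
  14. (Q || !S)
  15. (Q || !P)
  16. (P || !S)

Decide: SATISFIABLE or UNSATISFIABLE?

Q = True:
  propagation gives P=True, R=True; an empty clause results — contradiction.
Q = False:
  propagation gives U=False, S=True; an empty clause results — contradiction.
Every branch closes, so no satisfying assignment exists.

UNSATISFIABLE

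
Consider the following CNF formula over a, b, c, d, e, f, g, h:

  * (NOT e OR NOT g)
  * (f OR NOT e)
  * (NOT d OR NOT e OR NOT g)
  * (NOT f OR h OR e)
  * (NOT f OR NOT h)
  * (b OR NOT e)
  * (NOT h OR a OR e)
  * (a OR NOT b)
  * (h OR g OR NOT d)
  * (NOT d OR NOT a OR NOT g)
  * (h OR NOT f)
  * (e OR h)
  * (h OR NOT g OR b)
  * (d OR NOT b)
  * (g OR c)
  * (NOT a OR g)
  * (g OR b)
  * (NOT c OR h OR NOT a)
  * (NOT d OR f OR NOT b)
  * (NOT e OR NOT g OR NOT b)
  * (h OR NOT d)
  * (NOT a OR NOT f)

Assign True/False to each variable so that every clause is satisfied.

a=T, b=F, c=F, d=F, e=F, f=F, g=T, h=T

Set a = True and propagate.
  then g is forced to True.
  then e is forced to False.
  then d is forced to False.
  then h is forced to True.
  then f is forced to False.
  then b is forced to False.
c is now unconstrained; take c = False.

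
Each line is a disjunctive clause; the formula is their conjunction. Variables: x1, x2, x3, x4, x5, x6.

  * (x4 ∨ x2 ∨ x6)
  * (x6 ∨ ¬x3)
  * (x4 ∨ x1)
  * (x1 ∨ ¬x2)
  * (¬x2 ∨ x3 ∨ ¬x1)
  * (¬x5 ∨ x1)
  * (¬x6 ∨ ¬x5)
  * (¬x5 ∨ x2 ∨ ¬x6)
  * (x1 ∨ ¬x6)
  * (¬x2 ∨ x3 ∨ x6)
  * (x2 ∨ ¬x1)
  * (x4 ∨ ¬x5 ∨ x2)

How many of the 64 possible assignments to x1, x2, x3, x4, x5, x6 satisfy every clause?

3

Satisfying assignments:
  x1=F x2=F x3=F x4=T x5=F x6=F
  x1=T x2=T x3=T x4=F x5=F x6=T
  x1=T x2=T x3=T x4=T x5=F x6=T
Count: 3.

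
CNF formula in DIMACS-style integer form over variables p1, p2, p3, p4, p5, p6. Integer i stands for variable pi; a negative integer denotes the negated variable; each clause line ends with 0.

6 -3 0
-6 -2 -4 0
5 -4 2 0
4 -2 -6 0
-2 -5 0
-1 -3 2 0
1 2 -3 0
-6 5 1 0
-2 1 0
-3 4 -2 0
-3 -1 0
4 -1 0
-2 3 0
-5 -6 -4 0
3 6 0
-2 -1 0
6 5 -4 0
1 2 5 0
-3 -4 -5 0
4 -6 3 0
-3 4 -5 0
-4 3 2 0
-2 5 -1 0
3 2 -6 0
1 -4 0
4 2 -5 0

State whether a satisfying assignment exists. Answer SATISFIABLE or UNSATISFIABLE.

p2 = True:
  propagation gives p5=False, p1=True; an empty clause results — contradiction.
p2 = False:
  p3 = True:
    propagation gives p6=True, p1=False; an empty clause results — contradiction.
  p3 = False:
    propagation gives p6=True; an empty clause results — contradiction.
Every branch closes, so no satisfying assignment exists.

UNSATISFIABLE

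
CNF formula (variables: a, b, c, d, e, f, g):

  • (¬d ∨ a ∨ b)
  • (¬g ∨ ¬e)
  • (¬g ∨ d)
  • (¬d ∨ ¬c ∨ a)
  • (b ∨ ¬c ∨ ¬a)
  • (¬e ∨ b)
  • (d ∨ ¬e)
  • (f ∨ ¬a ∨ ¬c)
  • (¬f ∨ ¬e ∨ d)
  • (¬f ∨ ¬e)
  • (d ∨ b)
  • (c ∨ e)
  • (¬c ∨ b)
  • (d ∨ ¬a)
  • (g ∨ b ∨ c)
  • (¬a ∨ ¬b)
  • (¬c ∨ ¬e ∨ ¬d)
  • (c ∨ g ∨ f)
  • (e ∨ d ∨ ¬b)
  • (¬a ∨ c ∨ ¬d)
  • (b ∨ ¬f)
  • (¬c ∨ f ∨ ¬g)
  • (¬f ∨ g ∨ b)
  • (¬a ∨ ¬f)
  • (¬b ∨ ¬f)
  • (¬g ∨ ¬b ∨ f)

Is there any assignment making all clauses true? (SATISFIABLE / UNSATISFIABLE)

UNSATISFIABLE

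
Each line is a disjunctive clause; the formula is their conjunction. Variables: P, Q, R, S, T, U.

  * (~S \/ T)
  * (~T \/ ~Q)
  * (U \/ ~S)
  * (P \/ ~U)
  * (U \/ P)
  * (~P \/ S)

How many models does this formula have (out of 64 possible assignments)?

The models are:
  P=1 Q=0 R=0 S=1 T=1 U=1
  P=1 Q=0 R=1 S=1 T=1 U=1
That's 2 in total.

2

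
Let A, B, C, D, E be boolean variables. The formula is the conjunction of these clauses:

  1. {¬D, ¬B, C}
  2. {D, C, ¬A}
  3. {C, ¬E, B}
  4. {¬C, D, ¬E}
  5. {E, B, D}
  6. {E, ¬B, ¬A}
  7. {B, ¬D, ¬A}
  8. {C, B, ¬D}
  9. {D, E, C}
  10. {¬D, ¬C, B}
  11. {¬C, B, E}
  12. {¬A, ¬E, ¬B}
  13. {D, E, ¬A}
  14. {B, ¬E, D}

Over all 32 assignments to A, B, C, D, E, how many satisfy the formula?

4

The models are:
  A=0 B=1 C=0 D=0 E=1
  A=0 B=1 C=1 D=0 E=0
  A=0 B=1 C=1 D=1 E=0
  A=0 B=1 C=1 D=1 E=1
Count: 4.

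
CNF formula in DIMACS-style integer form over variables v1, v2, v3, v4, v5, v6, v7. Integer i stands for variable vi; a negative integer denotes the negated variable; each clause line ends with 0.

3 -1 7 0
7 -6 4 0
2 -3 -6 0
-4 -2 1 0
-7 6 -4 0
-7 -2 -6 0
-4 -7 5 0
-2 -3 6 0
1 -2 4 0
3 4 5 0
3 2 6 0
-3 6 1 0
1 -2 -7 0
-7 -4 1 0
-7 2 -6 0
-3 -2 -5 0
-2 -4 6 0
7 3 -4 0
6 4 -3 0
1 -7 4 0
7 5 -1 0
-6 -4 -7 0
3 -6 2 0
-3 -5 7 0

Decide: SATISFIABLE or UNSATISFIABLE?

SATISFIABLE

Try v1 = True.
The remaining clauses are satisfied by v2 = True, v3 = False, v4 = False, v5 = True, v6 = False, v7 = True.
So v1=T, v2=T, v3=F, v4=F, v5=T, v6=F, v7=T is a satisfying assignment.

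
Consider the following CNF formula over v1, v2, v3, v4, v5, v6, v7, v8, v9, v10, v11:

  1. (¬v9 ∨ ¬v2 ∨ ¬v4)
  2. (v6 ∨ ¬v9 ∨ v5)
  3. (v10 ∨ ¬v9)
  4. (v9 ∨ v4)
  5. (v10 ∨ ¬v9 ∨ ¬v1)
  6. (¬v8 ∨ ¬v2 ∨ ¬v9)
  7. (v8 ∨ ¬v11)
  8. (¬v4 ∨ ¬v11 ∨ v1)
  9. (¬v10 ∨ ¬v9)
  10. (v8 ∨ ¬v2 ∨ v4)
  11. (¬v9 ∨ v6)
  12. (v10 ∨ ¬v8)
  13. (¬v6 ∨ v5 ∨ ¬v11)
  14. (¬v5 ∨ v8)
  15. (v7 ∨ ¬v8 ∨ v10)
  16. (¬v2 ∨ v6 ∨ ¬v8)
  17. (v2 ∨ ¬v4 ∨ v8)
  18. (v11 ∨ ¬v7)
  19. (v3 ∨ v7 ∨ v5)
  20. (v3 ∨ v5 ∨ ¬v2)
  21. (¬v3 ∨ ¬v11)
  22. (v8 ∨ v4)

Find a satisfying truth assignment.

v1=F  v2=T  v3=T  v4=T  v5=F  v6=T  v7=F  v8=T  v9=F  v10=T  v11=F

Try v1 = False.
The remaining clauses are satisfied by v2 = True, v3 = True, v4 = True, v5 = False, v6 = True, v7 = False, v8 = True, v9 = False, v10 = True, v11 = False.
Every clause has at least one true literal under this assignment.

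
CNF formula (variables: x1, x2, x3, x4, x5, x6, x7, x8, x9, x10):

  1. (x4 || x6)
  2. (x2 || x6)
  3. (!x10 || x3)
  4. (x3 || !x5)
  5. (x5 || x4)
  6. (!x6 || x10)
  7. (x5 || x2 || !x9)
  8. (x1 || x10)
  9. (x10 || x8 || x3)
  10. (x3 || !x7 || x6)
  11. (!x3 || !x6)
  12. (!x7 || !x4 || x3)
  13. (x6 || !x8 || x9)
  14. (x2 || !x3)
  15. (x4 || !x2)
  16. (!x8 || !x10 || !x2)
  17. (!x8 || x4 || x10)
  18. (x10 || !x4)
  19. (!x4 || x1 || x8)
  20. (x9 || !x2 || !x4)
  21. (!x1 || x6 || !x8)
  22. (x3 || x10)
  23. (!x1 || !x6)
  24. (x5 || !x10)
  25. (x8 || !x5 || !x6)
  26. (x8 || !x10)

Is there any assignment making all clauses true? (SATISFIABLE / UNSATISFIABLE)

UNSATISFIABLE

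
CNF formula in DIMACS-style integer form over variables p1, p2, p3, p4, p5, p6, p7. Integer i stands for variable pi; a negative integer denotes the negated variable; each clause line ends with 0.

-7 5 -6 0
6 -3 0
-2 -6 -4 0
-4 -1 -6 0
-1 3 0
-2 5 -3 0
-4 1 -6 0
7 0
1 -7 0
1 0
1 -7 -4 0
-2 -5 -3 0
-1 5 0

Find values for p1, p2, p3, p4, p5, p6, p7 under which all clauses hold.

p1=True, p2=False, p3=True, p4=False, p5=True, p6=True, p7=True

Check each clause:
  1. {¬p7, ¬p6, p5} — p5 is true.
  2. {p6, ¬p3} — p6 is true.
  3. {¬p6, ¬p4, ¬p2} — ¬p4 is true.
  4. {¬p1, ¬p4, ¬p6} — ¬p4 is true.
  5. {p3, ¬p1} — p3 is true.
  6. {¬p2, ¬p3, p5} — p5 is true.
  7. {¬p6, p1, ¬p4} — p1 is true.
  8. {p7} — p7 is true.
  9. {p1, ¬p7} — p1 is true.
  10. {p1} — p1 is true.
  11. {¬p4, p1, ¬p7} — p1 is true.
  12. {¬p3, ¬p5, ¬p2} — ¬p2 is true.
  13. {p5, ¬p1} — p5 is true.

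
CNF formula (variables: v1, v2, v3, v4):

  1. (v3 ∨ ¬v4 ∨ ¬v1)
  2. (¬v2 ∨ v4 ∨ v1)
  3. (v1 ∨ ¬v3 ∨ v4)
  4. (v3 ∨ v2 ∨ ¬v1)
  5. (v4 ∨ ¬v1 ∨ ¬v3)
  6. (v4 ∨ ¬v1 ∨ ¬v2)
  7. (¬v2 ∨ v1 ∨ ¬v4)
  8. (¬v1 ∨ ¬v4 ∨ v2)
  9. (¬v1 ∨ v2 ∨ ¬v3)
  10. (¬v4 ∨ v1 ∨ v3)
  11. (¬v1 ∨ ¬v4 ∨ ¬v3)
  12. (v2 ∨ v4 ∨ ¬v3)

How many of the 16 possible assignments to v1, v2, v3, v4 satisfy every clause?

2

Satisfying assignments:
  v1=F v2=F v3=F v4=F
  v1=F v2=F v3=T v4=T
That's 2 in total.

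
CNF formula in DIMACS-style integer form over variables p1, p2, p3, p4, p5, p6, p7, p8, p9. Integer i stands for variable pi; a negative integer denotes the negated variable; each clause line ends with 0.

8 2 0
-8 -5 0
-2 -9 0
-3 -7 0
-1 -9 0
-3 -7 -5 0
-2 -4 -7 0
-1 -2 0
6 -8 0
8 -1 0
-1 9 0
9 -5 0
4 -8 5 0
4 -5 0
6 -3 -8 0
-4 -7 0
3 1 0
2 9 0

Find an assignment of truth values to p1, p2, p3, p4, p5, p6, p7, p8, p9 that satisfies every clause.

p6 occurs only positively in the remaining clauses — set p6 = True.
p7 occurs only negated in the remaining clauses — set p7 = False.
Branch on p1: take p1 = False.
  then p3 is forced to True.
For the remaining variables, p2 = True, p4 = False, p5 = False, p8 = False, p9 = False works.
Check each clause:
  1. (p2 ∨ p8) — p2 is true.
  2. (¬p5 ∨ ¬p8) — ¬p8 is true.
  3. (¬p2 ∨ ¬p9) — ¬p9 is true.
  4. (¬p7 ∨ ¬p3) — ¬p7 is true.
  5. (¬p1 ∨ ¬p9) — ¬p1 is true.
  6. (¬p5 ∨ ¬p3 ∨ ¬p7) — ¬p7 is true.
  7. (¬p2 ∨ ¬p7 ∨ ¬p4) — ¬p7 is true.
  8. (¬p1 ∨ ¬p2) — ¬p1 is true.
  9. (¬p8 ∨ p6) — ¬p8 is true.
  10. (¬p1 ∨ p8) — ¬p1 is true.
  11. (p9 ∨ ¬p1) — ¬p1 is true.
  12. (p9 ∨ ¬p5) — ¬p5 is true.
  13. (p5 ∨ ¬p8 ∨ p4) — ¬p8 is true.
  14. (¬p5 ∨ p4) — ¬p5 is true.
  15. (¬p8 ∨ p6 ∨ ¬p3) — ¬p8 is true.
  16. (¬p4 ∨ ¬p7) — ¬p7 is true.
  17. (p3 ∨ p1) — p3 is true.
  18. (p9 ∨ p2) — p2 is true.

p1=F, p2=T, p3=T, p4=F, p5=F, p6=T, p7=F, p8=F, p9=F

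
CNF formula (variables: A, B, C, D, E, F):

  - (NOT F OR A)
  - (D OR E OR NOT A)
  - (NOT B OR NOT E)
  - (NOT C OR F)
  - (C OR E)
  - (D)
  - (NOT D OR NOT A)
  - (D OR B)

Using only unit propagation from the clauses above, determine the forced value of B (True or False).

Unit clause (D) sets D = True.
(NOT A OR NOT D): since D = True, the clause reduces to (NOT A). A = False.
In (NOT F OR A), A is now false; NOT F must hold, so F = False.
(NOT C OR F): since F = False, the clause reduces to (NOT C). C = False.
From (E OR C) and C = False: E = True.
(NOT B OR NOT E) with E = True leaves only NOT B, so B = False.

False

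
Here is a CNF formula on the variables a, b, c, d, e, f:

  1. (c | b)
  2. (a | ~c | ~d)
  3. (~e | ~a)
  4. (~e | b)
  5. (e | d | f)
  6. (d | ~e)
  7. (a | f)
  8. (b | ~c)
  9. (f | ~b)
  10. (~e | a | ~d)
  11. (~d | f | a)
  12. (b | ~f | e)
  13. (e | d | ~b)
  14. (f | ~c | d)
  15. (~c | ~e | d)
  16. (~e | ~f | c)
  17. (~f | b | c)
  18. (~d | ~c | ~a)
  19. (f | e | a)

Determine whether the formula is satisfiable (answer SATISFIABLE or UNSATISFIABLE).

SATISFIABLE

Set a = False and propagate.
  then f is forced to True.
Try b = True.
For the remaining variables, c = False, d = True, e = False works.
So a=F, b=T, c=F, d=T, e=F, f=T is a satisfying assignment.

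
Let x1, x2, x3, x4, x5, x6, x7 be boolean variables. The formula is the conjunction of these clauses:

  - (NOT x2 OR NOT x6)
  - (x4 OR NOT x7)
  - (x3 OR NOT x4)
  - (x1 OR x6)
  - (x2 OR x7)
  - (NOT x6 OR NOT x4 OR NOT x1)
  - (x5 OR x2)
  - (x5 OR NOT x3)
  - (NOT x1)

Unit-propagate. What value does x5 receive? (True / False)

True

(NOT x1) stands alone — x1 = False.
(x1 OR x6): since x1 = False, the clause reduces to (x6). x6 = True.
(NOT x6 OR NOT x2) with x6 = True leaves only NOT x2, so x2 = False.
(x2 OR x7) with x2 = False leaves only x7, so x7 = True.
In (x4 OR NOT x7), NOT x7 is now false; x4 must hold, so x4 = True.
(x3 OR NOT x4) with x4 = True leaves only x3, so x3 = True.
(x5 OR x2) with x2 = False leaves only x5, so x5 = True.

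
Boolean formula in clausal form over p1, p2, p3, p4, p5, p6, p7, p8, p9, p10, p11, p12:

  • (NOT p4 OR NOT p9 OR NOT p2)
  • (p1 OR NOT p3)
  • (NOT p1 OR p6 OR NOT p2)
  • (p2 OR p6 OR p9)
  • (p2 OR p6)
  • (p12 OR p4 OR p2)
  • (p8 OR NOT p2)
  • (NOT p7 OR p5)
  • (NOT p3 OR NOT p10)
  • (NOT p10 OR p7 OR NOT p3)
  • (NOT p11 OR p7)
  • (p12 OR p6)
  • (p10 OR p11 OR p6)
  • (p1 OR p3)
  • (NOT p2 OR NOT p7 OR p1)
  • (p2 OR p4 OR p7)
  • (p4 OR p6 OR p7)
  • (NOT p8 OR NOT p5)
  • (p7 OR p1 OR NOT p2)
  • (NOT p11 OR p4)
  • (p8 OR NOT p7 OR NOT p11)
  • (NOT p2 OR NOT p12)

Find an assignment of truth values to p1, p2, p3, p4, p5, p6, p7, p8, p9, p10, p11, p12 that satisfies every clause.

p1 = 1, p2 = 0, p3 = 0, p4 = 1, p5 = 1, p6 = 1, p7 = 0, p8 = 0, p9 = 0, p10 = 0, p11 = 0, p12 = 0

Check each clause:
  1. (NOT p9 OR NOT p2 OR NOT p4) — NOT p2 is true.
  2. (p1 OR NOT p3) — p1 is true.
  3. (NOT p1 OR NOT p2 OR p6) — p6 is true.
  4. (p2 OR p6 OR p9) — p6 is true.
  5. (p6 OR p2) — p6 is true.
  6. (p2 OR p12 OR p4) — p4 is true.
  7. (p8 OR NOT p2) — NOT p2 is true.
  8. (p5 OR NOT p7) — NOT p7 is true.
  9. (NOT p3 OR NOT p10) — NOT p3 is true.
  10. (p7 OR NOT p10 OR NOT p3) — NOT p3 is true.
  11. (NOT p11 OR p7) — NOT p11 is true.
  12. (p6 OR p12) — p6 is true.
  13. (p11 OR p6 OR p10) — p6 is true.
  14. (p3 OR p1) — p1 is true.
  15. (NOT p7 OR p1 OR NOT p2) — p1 is true.
  16. (p7 OR p2 OR p4) — p4 is true.
  17. (p7 OR p4 OR p6) — p4 is true.
  18. (NOT p5 OR NOT p8) — NOT p8 is true.
  19. (NOT p2 OR p1 OR p7) — p1 is true.
  20. (NOT p11 OR p4) — p4 is true.
  21. (p8 OR NOT p11 OR NOT p7) — NOT p7 is true.
  22. (NOT p12 OR NOT p2) — NOT p12 is true.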